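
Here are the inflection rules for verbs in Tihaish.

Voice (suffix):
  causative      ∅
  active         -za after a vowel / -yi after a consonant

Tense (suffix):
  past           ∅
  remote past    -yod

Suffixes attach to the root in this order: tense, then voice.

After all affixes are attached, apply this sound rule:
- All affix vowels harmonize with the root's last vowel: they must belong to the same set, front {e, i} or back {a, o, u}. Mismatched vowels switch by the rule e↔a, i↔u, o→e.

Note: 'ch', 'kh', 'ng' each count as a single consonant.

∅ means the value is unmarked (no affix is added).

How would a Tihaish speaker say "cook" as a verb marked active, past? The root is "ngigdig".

tense = past: zero marking, form stays ngigdig.
Attach voice active -yi (after consonant 'g') → ngigdigyi.
Vowel harmony: no change.

ngigdigyi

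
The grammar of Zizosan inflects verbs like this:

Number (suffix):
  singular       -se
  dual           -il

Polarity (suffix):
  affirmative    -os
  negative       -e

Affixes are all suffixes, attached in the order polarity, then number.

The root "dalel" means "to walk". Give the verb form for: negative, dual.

daleleil

Attach polarity negative -e → dalele.
Attach number dual -il → daleleil.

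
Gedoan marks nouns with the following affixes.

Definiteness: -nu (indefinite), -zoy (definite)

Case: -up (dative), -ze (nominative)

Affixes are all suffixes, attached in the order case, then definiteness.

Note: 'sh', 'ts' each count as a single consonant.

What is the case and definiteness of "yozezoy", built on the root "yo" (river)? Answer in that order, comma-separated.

nominative, definite

Segment: yo-ze-zoy.
case: -ze → nominative.
definiteness: -zoy → definite.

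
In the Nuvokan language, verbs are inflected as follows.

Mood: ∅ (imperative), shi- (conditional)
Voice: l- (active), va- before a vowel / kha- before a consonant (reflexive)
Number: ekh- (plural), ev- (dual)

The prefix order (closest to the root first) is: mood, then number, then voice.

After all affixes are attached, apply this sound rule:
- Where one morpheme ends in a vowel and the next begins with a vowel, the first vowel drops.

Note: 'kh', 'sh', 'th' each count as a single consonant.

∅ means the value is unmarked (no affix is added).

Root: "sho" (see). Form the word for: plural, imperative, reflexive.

mood = imperative: zero marking, form stays sho.
Attach number plural ekh- → ekhsho.
Attach voice reflexive va- (before vowel 'e') → vaekhsho.
Apply vowel deletion: vaekhsho → vekhsho.

vekhsho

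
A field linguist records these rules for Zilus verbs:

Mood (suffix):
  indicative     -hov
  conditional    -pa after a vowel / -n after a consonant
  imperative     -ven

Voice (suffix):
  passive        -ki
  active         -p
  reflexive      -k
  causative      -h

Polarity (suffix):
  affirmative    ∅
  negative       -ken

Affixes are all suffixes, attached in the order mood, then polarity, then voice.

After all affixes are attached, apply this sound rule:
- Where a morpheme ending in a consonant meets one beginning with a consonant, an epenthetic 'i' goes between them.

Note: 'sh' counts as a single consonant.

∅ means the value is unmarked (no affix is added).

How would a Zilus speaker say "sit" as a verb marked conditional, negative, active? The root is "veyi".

veyipakenip

Attach mood conditional -pa (after vowel 'i') → veyipa.
Attach polarity negative -ken → veyipaken.
Attach voice active -p → veyipakenp.
Apply epenthesis: veyipakenp → veyipakenip.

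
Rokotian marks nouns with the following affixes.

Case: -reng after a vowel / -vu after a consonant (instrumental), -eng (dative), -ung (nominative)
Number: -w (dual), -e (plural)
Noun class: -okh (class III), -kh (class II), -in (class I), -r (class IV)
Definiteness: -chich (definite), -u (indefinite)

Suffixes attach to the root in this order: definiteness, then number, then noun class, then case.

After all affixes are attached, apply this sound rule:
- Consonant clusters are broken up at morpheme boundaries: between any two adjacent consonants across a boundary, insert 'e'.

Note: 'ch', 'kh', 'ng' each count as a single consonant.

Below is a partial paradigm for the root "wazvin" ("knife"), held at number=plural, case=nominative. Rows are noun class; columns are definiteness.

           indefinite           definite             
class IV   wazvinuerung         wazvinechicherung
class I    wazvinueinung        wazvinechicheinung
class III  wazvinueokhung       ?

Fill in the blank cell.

Attach definiteness definite -chich → wazvinchich.
Attach number plural -e → wazvinchiche.
Attach noun class class III -okh → wazvinchicheokh.
Attach case nominative -ung → wazvinchicheokhung.
Apply epenthesis: wazvinchicheokhung → wazvinechicheokhung.

wazvinechicheokhung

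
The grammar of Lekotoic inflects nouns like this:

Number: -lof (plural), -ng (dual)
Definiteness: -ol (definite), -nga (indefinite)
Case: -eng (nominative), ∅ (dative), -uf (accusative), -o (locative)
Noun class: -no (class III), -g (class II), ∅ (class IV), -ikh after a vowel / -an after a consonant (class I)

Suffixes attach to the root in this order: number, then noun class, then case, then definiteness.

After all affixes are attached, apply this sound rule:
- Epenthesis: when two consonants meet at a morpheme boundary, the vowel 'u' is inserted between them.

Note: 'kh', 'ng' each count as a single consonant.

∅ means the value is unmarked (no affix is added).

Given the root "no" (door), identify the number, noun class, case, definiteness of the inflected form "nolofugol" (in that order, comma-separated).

plural, class II, dative, definite

Segment: no-lof-g-ol.
number: -lof → plural.
noun class: -g → class II.
case: ∅ → dative.
definiteness: -ol → definite.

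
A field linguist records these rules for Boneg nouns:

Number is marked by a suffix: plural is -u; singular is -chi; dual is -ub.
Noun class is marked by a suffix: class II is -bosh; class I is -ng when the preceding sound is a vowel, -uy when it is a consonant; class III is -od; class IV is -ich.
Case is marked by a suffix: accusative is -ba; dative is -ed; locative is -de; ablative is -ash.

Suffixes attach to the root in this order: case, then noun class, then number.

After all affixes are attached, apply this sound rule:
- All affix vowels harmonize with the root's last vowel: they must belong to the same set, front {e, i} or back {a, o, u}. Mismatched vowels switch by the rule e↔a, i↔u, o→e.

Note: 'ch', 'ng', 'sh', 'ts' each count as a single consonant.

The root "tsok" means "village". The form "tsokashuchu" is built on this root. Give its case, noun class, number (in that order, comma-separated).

Segment: tsok-ash-ich-u.
case: -ash → ablative.
noun class: -ich → class IV.
number: -u → plural.

ablative, class IV, plural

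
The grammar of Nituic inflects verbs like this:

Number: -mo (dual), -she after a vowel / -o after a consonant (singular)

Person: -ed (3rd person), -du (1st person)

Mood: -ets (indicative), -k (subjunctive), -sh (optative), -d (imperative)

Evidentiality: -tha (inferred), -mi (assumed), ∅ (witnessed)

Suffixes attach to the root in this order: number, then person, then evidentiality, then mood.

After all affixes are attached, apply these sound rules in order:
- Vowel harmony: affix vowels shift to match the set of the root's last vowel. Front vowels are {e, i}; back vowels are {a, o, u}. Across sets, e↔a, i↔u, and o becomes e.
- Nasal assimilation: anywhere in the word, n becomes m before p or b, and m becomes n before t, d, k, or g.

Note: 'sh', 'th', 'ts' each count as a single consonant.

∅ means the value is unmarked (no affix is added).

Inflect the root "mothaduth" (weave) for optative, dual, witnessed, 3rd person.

mothaduthmoadsh

Attach number dual -mo → mothaduthmo.
Attach person 3rd person -ed → mothaduthmoed.
evidentiality = witnessed: zero marking, form stays mothaduthmoed.
Attach mood optative -sh → mothaduthmoedsh.
Apply vowel harmony: mothaduthmoedsh → mothaduthmoadsh.
Nasal assimilation: no change.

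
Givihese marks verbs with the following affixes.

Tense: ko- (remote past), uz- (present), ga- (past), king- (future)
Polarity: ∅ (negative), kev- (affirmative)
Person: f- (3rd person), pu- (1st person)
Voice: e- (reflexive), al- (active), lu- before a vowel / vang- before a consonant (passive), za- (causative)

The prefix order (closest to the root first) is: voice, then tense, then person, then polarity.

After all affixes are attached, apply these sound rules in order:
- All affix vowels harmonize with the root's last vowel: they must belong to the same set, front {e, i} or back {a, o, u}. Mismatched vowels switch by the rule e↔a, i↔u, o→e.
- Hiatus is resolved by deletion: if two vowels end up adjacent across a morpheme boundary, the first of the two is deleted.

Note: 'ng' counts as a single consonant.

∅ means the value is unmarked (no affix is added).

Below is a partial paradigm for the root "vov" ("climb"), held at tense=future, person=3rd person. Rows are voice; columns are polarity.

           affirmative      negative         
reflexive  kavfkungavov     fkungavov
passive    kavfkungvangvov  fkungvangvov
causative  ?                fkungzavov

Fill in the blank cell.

kavfkungzavov

Attach voice causative za- → zavov.
Attach tense future king- → kingzavov.
Attach person 3rd person f- → fkingzavov.
Attach polarity affirmative kev- → kevfkingzavov.
Apply vowel harmony: kevfkingzavov → kavfkungzavov.
Vowel deletion: no change.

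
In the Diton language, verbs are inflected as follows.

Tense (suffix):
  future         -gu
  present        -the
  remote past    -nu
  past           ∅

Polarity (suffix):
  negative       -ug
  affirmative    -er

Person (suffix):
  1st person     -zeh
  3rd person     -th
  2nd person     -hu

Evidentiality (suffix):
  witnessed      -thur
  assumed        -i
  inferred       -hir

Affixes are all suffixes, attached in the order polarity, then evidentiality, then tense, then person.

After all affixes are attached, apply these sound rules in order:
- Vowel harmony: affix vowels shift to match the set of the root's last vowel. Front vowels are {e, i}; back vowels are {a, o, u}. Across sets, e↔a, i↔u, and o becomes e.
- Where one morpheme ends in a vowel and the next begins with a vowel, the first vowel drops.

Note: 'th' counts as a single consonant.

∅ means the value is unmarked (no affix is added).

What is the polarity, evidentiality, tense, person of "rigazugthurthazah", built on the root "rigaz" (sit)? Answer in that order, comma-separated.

negative, witnessed, present, 1st person

Segment: rigaz-ug-thur-the-zeh.
polarity: -ug → negative.
evidentiality: -thur → witnessed.
tense: -the → present.
person: -zeh → 1st person.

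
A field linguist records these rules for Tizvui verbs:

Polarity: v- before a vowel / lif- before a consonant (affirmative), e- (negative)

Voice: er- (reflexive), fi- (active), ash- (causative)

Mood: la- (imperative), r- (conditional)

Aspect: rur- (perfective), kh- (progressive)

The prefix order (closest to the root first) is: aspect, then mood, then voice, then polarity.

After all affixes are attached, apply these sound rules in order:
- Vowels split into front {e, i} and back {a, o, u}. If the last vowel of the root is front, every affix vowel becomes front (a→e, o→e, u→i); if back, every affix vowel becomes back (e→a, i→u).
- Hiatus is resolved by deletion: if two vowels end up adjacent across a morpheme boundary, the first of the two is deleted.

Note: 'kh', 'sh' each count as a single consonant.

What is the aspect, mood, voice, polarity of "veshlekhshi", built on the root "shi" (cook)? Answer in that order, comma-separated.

Segment: v-ash-la-kh-shi.
aspect: kh- → progressive.
mood: la- → imperative.
voice: ash- → causative.
polarity: v/lif- → affirmative.

progressive, imperative, causative, affirmative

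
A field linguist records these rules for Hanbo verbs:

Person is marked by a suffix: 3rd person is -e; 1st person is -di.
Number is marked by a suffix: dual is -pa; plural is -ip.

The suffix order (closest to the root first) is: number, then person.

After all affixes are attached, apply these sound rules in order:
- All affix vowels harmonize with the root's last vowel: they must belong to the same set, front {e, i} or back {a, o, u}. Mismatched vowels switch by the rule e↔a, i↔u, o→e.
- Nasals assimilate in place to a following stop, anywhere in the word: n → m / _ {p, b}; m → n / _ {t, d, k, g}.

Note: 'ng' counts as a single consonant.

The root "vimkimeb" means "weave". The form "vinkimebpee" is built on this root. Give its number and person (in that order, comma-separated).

Segment: vimkimeb-pa-e.
number: -pa → dual.
person: -e → 3rd person.

dual, 3rd person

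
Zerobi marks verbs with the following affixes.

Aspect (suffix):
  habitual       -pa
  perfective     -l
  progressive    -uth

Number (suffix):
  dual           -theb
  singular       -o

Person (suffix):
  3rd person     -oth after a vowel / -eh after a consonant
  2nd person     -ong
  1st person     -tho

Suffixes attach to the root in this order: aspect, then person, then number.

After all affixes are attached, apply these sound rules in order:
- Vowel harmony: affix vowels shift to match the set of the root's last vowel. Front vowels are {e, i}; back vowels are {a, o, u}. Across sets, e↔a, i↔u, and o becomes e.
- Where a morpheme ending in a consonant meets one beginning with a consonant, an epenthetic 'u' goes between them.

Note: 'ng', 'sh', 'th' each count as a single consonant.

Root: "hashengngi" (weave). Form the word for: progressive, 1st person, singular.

hashengngiithuthee

Attach aspect progressive -uth → hashengngiuth.
Attach person 1st person -tho → hashengngiuththo.
Attach number singular -o → hashengngiuththoo.
Apply vowel harmony: hashengngiuththoo → hashengngiiththee.
Apply epenthesis: hashengngiiththee → hashengngiithuthee.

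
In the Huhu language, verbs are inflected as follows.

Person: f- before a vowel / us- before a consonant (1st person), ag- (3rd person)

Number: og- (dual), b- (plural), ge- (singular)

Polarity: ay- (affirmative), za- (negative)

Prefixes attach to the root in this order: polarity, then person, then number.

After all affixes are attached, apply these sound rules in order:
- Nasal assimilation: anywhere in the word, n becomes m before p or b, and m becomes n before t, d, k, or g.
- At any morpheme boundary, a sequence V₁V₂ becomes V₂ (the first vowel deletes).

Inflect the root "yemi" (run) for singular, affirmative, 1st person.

Attach polarity affirmative ay- → ayyemi.
Attach person 1st person f- (before vowel 'a') → fayyemi.
Attach number singular ge- → gefayyemi.
Nasal assimilation: no change.
Vowel deletion: no change.

gefayyemi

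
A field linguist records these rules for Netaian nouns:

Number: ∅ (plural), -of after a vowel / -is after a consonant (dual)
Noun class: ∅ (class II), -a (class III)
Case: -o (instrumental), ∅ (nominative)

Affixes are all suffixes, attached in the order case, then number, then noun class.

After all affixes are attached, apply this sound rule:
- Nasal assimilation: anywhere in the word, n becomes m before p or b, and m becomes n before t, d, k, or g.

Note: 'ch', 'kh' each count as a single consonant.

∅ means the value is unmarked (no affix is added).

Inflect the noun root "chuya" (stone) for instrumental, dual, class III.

chuyaoofa

Attach case instrumental -o → chuyao.
Attach number dual -of (after vowel 'o') → chuyaoof.
Attach noun class class III -a → chuyaoofa.
Nasal assimilation: no change.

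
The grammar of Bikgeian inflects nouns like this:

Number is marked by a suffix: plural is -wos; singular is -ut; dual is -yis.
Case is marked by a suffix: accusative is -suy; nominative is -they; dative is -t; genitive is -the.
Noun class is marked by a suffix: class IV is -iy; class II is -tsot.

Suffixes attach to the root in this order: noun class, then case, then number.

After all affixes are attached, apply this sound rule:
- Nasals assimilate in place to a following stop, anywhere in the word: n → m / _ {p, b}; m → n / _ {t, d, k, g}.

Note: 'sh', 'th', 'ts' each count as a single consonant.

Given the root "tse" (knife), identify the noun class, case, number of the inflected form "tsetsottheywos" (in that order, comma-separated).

class II, nominative, plural

Segment: tse-tsot-they-wos.
noun class: -tsot → class II.
case: -they → nominative.
number: -wos → plural.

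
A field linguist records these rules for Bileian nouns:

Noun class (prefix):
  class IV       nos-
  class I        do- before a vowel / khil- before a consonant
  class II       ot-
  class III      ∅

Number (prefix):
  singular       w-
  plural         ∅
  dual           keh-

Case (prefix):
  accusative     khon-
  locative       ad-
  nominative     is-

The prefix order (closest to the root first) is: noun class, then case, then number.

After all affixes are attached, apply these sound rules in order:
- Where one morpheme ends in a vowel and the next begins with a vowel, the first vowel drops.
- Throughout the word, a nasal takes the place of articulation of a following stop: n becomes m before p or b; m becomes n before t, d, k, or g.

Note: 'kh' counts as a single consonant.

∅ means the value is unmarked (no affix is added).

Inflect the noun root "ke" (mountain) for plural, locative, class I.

Attach noun class class I khil- (before consonant 'k') → khilke.
Attach case locative ad- → adkhilke.
number = plural: zero marking, form stays adkhilke.
Vowel deletion: no change.
Nasal assimilation: no change.

adkhilke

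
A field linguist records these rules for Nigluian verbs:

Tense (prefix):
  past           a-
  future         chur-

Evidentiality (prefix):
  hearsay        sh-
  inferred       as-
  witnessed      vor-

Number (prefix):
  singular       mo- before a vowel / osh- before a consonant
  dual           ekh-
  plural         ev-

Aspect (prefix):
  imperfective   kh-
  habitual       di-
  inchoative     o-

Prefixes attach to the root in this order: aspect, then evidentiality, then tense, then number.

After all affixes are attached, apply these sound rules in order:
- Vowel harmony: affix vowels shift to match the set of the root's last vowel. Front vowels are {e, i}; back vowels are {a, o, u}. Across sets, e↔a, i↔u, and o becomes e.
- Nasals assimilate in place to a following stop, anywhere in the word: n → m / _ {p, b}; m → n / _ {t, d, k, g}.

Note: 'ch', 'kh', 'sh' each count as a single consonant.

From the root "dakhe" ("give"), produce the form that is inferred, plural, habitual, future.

evchiresdidakhe

Attach aspect habitual di- → didakhe.
Attach evidentiality inferred as- → asdidakhe.
Attach tense future chur- → churasdidakhe.
Attach number plural ev- → evchurasdidakhe.
Apply vowel harmony: evchurasdidakhe → evchiresdidakhe.
Nasal assimilation: no change.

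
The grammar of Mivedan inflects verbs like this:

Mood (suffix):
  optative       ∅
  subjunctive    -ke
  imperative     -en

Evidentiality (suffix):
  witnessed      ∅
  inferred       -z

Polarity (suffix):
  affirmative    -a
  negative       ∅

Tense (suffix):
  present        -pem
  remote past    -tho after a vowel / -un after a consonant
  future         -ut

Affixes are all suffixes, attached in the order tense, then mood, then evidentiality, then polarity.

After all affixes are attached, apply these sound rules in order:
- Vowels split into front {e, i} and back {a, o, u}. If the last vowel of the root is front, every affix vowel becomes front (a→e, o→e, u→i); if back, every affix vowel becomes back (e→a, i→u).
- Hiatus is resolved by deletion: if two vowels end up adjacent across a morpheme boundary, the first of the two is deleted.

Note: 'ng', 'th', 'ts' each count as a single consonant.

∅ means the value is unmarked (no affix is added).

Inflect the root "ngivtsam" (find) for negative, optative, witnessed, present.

Attach tense present -pem → ngivtsampem.
mood = optative: zero marking, form stays ngivtsampem.
evidentiality = witnessed: zero marking, form stays ngivtsampem.
polarity = negative: zero marking, form stays ngivtsampem.
Apply vowel harmony: ngivtsampem → ngivtsampam.
Vowel deletion: no change.

ngivtsampam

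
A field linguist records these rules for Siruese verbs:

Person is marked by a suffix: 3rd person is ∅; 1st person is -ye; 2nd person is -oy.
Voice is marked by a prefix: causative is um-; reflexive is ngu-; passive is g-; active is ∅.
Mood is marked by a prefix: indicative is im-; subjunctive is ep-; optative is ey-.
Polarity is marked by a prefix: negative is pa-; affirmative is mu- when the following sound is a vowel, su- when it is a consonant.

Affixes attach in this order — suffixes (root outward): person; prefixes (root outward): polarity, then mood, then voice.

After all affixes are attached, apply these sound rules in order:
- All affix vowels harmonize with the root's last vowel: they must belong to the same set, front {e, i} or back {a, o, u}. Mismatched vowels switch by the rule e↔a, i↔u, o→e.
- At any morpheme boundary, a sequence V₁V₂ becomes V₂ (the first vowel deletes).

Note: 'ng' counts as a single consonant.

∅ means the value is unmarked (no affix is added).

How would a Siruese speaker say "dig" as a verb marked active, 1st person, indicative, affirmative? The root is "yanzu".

umsuyanzuya

Attach person 1st person -ye → yanzuye.
Attach polarity affirmative su- (before consonant 'y') → suyanzuye.
Attach mood indicative im- → imsuyanzuye.
voice = active: zero marking, form stays imsuyanzuye.
Apply vowel harmony: imsuyanzuye → umsuyanzuya.
Vowel deletion: no change.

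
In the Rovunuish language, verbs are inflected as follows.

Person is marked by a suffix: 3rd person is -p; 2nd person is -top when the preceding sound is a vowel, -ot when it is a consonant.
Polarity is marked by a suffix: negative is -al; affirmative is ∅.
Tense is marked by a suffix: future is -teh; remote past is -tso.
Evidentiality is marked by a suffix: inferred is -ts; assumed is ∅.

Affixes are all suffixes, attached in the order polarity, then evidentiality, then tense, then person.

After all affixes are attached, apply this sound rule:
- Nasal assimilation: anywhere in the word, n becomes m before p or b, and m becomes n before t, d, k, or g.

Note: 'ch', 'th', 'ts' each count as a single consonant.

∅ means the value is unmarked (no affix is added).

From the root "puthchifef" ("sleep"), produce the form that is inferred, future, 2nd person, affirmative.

polarity = affirmative: zero marking, form stays puthchifef.
Attach evidentiality inferred -ts → puthchifefts.
Attach tense future -teh → puthchifeftsteh.
Attach person 2nd person -ot (after consonant 'h') → puthchifeftstehot.
Nasal assimilation: no change.

puthchifeftstehot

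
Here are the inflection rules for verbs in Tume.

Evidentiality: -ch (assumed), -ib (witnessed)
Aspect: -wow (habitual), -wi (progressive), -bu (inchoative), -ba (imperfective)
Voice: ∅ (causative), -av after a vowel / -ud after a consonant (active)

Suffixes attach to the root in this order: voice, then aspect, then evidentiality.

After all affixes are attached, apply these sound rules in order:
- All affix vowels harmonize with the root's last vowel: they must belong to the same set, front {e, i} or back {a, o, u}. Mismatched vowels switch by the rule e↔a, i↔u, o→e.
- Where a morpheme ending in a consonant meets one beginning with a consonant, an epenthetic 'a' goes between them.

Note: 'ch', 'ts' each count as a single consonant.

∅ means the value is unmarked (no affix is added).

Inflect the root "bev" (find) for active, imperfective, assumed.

bevidabech

Attach voice active -ud (after consonant 'v') → bevud.
Attach aspect imperfective -ba → bevudba.
Attach evidentiality assumed -ch → bevudbach.
Apply vowel harmony: bevudbach → bevidbech.
Apply epenthesis: bevidbech → bevidabech.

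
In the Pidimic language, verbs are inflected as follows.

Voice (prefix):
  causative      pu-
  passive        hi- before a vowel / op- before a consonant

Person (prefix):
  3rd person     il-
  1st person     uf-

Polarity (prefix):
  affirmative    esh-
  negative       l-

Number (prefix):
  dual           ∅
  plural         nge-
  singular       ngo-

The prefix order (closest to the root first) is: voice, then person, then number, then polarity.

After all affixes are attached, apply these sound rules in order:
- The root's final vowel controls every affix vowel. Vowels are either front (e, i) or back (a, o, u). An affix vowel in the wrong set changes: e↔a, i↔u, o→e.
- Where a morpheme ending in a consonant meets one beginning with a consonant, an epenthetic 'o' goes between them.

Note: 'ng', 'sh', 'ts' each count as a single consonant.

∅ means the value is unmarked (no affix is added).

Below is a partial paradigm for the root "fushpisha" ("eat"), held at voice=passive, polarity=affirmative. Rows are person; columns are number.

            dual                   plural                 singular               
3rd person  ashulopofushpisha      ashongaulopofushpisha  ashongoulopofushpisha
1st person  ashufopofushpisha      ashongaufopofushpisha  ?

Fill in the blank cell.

ashongoufopofushpisha

Attach voice passive op- (before consonant 'f') → opfushpisha.
Attach person 1st person uf- → ufopfushpisha.
Attach number singular ngo- → ngoufopfushpisha.
Attach polarity affirmative esh- → eshngoufopfushpisha.
Apply vowel harmony: eshngoufopfushpisha → ashngoufopfushpisha.
Apply epenthesis: ashngoufopfushpisha → ashongoufopofushpisha.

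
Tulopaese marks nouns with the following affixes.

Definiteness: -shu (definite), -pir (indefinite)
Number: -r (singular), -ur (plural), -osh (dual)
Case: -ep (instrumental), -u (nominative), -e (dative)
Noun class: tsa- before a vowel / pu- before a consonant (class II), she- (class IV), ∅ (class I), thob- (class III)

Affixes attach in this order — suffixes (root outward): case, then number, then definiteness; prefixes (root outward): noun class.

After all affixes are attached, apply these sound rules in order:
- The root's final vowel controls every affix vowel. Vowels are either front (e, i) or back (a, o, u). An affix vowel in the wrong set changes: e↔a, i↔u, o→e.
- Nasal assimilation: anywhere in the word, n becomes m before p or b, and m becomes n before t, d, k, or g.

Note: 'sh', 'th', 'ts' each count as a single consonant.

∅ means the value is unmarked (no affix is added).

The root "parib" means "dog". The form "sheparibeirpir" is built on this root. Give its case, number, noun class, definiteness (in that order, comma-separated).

Segment: she-parib-e-ur-pir.
case: -e → dative.
number: -ur → plural.
noun class: she- → class IV.
definiteness: -pir → indefinite.

dative, plural, class IV, indefinite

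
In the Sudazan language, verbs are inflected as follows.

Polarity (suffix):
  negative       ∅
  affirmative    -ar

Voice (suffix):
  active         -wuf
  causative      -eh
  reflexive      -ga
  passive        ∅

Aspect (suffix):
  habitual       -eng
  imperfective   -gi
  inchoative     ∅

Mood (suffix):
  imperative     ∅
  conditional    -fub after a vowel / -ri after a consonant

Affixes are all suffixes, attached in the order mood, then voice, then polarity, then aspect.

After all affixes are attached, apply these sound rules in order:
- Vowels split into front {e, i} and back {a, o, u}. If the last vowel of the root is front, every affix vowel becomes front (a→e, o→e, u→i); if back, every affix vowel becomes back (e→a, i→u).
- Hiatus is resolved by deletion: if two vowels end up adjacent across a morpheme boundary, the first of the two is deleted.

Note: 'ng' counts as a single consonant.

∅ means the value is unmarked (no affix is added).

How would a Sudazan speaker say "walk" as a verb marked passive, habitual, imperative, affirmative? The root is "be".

bereng

mood = imperative: zero marking, form stays be.
voice = passive: zero marking, form stays be.
Attach polarity affirmative -ar → bear.
Attach aspect habitual -eng → beareng.
Apply vowel harmony: beareng → beereng.
Apply vowel deletion: beereng → bereng.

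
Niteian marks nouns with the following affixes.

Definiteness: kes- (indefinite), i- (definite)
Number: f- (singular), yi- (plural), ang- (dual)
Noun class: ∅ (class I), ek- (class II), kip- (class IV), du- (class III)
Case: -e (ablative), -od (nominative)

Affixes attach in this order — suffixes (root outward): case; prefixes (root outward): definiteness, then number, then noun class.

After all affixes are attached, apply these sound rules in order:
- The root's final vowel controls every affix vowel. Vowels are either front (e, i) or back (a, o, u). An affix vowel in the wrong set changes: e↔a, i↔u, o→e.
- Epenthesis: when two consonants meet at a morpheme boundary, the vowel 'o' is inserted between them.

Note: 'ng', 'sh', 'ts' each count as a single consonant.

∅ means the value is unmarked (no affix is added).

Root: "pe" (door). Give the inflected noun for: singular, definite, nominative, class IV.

kipofipeed

Attach case nominative -od → peod.
Attach definiteness definite i- → ipeod.
Attach number singular f- → fipeod.
Attach noun class class IV kip- → kipfipeod.
Apply vowel harmony: kipfipeod → kipfipeed.
Apply epenthesis: kipfipeed → kipofipeed.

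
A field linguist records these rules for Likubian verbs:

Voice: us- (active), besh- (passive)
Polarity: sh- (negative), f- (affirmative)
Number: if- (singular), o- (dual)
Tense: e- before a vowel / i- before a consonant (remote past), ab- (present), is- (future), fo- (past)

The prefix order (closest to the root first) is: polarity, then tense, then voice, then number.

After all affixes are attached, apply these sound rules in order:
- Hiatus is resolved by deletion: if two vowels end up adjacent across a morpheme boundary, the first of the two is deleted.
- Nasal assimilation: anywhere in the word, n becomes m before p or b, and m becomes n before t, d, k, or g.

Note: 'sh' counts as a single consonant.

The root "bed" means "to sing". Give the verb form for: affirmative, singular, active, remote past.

ifusifbed

Attach polarity affirmative f- → fbed.
Attach tense remote past i- (before consonant 'f') → ifbed.
Attach voice active us- → usifbed.
Attach number singular if- → ifusifbed.
Vowel deletion: no change.
Nasal assimilation: no change.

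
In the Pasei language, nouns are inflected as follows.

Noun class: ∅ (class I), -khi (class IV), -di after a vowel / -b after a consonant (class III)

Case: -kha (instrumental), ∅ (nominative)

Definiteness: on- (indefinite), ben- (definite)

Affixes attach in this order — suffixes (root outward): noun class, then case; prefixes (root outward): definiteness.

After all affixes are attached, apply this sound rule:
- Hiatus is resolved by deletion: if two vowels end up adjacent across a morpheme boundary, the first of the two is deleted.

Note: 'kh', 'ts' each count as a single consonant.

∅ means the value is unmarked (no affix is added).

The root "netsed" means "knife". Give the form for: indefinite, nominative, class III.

Attach definiteness indefinite on- → onnetsed.
Attach noun class class III -b (after consonant 'd') → onnetsedb.
case = nominative: zero marking, form stays onnetsedb.
Vowel deletion: no change.

onnetsedb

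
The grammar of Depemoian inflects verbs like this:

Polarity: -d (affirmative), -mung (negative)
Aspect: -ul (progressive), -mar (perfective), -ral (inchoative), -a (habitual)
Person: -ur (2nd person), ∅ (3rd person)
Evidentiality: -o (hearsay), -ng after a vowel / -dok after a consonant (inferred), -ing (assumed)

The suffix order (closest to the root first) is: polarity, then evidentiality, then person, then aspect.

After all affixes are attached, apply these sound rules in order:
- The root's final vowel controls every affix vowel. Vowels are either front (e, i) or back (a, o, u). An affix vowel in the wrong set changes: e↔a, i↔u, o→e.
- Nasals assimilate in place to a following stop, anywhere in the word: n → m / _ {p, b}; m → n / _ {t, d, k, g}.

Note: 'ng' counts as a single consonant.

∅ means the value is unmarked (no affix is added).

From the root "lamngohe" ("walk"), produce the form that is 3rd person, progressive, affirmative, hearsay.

Attach polarity affirmative -d → lamngohed.
Attach evidentiality hearsay -o → lamngohedo.
person = 3rd person: zero marking, form stays lamngohedo.
Attach aspect progressive -ul → lamngohedoul.
Apply vowel harmony: lamngohedoul → lamngohedeil.
Nasal assimilation: no change.

lamngohedeil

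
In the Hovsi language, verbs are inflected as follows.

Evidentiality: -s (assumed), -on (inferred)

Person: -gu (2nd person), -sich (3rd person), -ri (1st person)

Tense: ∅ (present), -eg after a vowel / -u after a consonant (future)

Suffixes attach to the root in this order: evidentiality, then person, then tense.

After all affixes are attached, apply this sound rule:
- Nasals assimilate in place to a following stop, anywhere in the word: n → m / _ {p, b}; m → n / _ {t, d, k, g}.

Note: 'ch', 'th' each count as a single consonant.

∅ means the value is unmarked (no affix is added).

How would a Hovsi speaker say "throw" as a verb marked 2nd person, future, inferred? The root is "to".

toongueg

Attach evidentiality inferred -on → toon.
Attach person 2nd person -gu → toongu.
Attach tense future -eg (after vowel 'u') → toongueg.
Nasal assimilation: no change.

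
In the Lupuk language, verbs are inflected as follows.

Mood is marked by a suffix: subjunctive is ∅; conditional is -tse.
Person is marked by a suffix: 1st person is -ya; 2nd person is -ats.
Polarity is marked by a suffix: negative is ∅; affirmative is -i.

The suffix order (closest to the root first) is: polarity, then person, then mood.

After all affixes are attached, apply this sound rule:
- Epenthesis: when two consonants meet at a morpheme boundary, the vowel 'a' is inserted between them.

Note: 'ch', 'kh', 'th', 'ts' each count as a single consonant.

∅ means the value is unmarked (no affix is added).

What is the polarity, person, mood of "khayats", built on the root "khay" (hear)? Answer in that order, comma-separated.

Segment: khay-ats.
polarity: ∅ → negative.
person: -ats → 2nd person.
mood: ∅ → subjunctive.

negative, 2nd person, subjunctive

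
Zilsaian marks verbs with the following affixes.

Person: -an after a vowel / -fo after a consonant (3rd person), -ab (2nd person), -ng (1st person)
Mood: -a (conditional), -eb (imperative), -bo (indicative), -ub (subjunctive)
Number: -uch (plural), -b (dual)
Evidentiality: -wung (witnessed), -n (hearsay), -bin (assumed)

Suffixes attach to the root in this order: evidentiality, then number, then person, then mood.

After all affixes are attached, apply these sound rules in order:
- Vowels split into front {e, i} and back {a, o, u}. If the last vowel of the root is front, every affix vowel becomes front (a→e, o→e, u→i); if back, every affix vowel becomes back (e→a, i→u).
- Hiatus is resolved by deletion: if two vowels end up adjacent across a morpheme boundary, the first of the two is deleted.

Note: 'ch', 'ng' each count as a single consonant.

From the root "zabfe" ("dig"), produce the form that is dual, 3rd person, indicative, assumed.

Attach evidentiality assumed -bin → zabfebin.
Attach number dual -b → zabfebinb.
Attach person 3rd person -fo (after consonant 'b') → zabfebinbfo.
Attach mood indicative -bo → zabfebinbfobo.
Apply vowel harmony: zabfebinbfobo → zabfebinbfebe.
Vowel deletion: no change.

zabfebinbfebe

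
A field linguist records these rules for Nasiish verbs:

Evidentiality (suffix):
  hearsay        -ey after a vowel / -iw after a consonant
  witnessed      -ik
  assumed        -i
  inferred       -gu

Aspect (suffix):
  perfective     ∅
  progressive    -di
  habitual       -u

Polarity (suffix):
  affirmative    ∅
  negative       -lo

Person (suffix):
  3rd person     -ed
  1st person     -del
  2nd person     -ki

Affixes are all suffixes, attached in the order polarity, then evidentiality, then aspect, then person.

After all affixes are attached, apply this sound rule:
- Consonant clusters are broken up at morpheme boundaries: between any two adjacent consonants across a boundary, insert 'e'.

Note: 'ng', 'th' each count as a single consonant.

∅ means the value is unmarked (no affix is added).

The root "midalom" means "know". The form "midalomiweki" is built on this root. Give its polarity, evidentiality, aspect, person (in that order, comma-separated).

affirmative, hearsay, perfective, 2nd person

Segment: midalom-iw-ki.
polarity: ∅ → affirmative.
evidentiality: -ey/iw → hearsay.
aspect: ∅ → perfective.
person: -ki → 2nd person.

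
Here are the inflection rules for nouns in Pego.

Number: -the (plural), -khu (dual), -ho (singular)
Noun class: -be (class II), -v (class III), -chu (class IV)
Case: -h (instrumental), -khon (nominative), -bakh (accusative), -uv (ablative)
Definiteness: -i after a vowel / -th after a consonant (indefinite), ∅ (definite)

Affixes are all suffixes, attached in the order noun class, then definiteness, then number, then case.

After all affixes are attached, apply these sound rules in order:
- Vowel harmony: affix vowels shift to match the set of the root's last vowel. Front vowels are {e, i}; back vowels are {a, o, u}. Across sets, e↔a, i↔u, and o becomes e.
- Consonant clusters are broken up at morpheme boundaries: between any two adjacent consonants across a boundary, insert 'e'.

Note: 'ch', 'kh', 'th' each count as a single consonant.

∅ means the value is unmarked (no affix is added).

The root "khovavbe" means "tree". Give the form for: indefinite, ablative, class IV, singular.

khovavbechiiheiv

Attach noun class class IV -chu → khovavbechu.
Attach definiteness indefinite -i (after vowel 'u') → khovavbechui.
Attach number singular -ho → khovavbechuiho.
Attach case ablative -uv → khovavbechuihouv.
Apply vowel harmony: khovavbechuihouv → khovavbechiiheiv.
Epenthesis: no change.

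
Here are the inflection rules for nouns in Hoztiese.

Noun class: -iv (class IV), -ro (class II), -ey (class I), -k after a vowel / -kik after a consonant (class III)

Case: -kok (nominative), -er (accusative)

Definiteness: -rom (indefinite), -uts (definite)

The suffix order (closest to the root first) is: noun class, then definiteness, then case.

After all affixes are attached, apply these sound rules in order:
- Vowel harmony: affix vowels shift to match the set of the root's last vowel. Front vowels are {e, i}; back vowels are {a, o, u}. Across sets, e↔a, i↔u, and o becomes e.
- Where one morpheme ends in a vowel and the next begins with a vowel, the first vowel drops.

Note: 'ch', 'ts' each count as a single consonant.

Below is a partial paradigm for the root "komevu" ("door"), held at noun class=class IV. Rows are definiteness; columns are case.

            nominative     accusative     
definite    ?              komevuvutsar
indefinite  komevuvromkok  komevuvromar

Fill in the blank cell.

Attach noun class class IV -iv → komevuiv.
Attach definiteness definite -uts → komevuivuts.
Attach case nominative -kok → komevuivutskok.
Apply vowel harmony: komevuivutskok → komevuuvutskok.
Apply vowel deletion: komevuuvutskok → komevuvutskok.

komevuvutskok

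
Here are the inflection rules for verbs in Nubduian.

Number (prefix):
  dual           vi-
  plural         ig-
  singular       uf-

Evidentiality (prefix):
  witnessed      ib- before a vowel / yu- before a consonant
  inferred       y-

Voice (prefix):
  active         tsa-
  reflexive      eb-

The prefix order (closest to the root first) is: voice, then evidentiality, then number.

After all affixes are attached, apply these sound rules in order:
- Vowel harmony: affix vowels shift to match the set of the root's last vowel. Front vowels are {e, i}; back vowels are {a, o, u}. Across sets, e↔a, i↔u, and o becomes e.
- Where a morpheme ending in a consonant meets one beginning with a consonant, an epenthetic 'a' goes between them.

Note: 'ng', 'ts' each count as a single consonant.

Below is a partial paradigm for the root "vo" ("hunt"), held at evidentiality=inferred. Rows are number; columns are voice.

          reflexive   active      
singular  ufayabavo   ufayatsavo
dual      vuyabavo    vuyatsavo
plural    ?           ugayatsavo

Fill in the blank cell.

Attach voice reflexive eb- → ebvo.
Attach evidentiality inferred y- → yebvo.
Attach number plural ig- → igyebvo.
Apply vowel harmony: igyebvo → ugyabvo.
Apply epenthesis: ugyabvo → ugayabavo.

ugayabavo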